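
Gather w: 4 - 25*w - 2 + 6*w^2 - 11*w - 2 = 6*w^2 - 36*w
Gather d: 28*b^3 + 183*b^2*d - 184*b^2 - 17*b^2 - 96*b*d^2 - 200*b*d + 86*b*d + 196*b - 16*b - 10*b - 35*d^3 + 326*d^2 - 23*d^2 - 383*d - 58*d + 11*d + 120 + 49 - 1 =28*b^3 - 201*b^2 + 170*b - 35*d^3 + d^2*(303 - 96*b) + d*(183*b^2 - 114*b - 430) + 168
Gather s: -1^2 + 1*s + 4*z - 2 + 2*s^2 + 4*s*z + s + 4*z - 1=2*s^2 + s*(4*z + 2) + 8*z - 4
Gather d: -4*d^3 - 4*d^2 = -4*d^3 - 4*d^2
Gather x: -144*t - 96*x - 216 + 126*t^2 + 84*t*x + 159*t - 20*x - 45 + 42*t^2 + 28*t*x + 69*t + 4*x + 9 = 168*t^2 + 84*t + x*(112*t - 112) - 252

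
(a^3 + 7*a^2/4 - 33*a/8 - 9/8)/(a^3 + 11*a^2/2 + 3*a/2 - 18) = (a + 1/4)/(a + 4)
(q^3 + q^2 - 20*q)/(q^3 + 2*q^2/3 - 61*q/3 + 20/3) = 3*q/(3*q - 1)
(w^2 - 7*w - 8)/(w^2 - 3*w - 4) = (w - 8)/(w - 4)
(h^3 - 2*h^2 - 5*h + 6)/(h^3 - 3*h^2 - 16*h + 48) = (h^2 + h - 2)/(h^2 - 16)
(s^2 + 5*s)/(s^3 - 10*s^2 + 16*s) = (s + 5)/(s^2 - 10*s + 16)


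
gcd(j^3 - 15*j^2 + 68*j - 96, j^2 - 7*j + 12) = j^2 - 7*j + 12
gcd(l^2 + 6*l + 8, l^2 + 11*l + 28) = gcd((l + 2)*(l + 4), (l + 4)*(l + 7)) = l + 4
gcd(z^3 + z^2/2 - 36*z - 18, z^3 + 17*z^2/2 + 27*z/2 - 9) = z + 6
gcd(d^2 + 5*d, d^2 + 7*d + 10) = d + 5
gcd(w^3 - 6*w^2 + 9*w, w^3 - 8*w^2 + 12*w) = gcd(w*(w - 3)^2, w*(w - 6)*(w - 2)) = w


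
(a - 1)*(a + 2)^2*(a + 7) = a^4 + 10*a^3 + 21*a^2 - 4*a - 28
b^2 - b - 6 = (b - 3)*(b + 2)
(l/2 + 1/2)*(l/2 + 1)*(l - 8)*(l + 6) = l^4/4 + l^3/4 - 13*l^2 - 37*l - 24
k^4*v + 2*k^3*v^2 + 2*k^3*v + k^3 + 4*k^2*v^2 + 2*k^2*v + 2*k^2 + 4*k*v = k*(k + 2)*(k + 2*v)*(k*v + 1)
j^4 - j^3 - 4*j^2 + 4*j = j*(j - 2)*(j - 1)*(j + 2)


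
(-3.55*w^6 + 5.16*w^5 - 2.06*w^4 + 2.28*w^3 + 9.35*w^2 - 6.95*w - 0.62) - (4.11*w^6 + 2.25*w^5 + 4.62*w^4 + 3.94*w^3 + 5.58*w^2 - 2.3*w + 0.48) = -7.66*w^6 + 2.91*w^5 - 6.68*w^4 - 1.66*w^3 + 3.77*w^2 - 4.65*w - 1.1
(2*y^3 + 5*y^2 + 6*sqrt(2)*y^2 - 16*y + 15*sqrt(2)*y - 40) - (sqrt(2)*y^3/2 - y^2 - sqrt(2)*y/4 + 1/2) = -sqrt(2)*y^3/2 + 2*y^3 + 6*y^2 + 6*sqrt(2)*y^2 - 16*y + 61*sqrt(2)*y/4 - 81/2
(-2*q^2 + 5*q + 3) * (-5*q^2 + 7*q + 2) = 10*q^4 - 39*q^3 + 16*q^2 + 31*q + 6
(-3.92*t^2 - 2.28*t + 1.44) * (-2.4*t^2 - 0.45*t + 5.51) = 9.408*t^4 + 7.236*t^3 - 24.0292*t^2 - 13.2108*t + 7.9344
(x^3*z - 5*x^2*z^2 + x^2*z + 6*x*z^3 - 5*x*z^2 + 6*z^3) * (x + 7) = x^4*z - 5*x^3*z^2 + 8*x^3*z + 6*x^2*z^3 - 40*x^2*z^2 + 7*x^2*z + 48*x*z^3 - 35*x*z^2 + 42*z^3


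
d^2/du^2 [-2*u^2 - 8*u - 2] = -4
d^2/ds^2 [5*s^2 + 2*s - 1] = 10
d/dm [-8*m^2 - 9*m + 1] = -16*m - 9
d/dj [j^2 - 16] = 2*j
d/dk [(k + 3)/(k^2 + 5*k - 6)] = (k^2 + 5*k - (k + 3)*(2*k + 5) - 6)/(k^2 + 5*k - 6)^2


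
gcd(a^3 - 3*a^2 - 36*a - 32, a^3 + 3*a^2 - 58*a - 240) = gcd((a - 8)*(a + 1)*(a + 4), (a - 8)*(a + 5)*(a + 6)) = a - 8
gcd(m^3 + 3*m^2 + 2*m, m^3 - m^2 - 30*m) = m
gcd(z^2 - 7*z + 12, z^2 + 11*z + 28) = 1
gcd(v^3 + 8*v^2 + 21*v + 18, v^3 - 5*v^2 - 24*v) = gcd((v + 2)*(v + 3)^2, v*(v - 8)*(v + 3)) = v + 3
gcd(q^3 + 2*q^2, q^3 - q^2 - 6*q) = q^2 + 2*q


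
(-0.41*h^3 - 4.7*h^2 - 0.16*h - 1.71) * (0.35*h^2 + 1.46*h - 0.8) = -0.1435*h^5 - 2.2436*h^4 - 6.59*h^3 + 2.9279*h^2 - 2.3686*h + 1.368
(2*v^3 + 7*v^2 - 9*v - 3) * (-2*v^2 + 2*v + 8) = -4*v^5 - 10*v^4 + 48*v^3 + 44*v^2 - 78*v - 24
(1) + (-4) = -3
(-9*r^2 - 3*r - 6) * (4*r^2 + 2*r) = -36*r^4 - 30*r^3 - 30*r^2 - 12*r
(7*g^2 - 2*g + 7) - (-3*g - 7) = 7*g^2 + g + 14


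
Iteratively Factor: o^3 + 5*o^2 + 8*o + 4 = (o + 2)*(o^2 + 3*o + 2) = (o + 1)*(o + 2)*(o + 2)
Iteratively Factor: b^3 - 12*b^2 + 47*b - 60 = (b - 5)*(b^2 - 7*b + 12) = (b - 5)*(b - 3)*(b - 4)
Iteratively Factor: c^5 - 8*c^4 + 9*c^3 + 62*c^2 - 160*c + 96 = (c - 2)*(c^4 - 6*c^3 - 3*c^2 + 56*c - 48) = (c - 2)*(c - 1)*(c^3 - 5*c^2 - 8*c + 48) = (c - 4)*(c - 2)*(c - 1)*(c^2 - c - 12) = (c - 4)^2*(c - 2)*(c - 1)*(c + 3)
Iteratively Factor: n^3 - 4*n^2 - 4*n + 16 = (n - 4)*(n^2 - 4) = (n - 4)*(n - 2)*(n + 2)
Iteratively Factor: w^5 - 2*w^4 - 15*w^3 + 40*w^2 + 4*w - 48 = (w - 2)*(w^4 - 15*w^2 + 10*w + 24) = (w - 2)*(w + 1)*(w^3 - w^2 - 14*w + 24) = (w - 3)*(w - 2)*(w + 1)*(w^2 + 2*w - 8) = (w - 3)*(w - 2)*(w + 1)*(w + 4)*(w - 2)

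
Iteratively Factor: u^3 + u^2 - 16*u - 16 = (u - 4)*(u^2 + 5*u + 4) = (u - 4)*(u + 4)*(u + 1)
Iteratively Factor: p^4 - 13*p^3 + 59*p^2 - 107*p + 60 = (p - 3)*(p^3 - 10*p^2 + 29*p - 20) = (p - 3)*(p - 1)*(p^2 - 9*p + 20) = (p - 4)*(p - 3)*(p - 1)*(p - 5)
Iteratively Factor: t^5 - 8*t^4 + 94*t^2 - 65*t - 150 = (t + 1)*(t^4 - 9*t^3 + 9*t^2 + 85*t - 150) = (t + 1)*(t + 3)*(t^3 - 12*t^2 + 45*t - 50) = (t - 5)*(t + 1)*(t + 3)*(t^2 - 7*t + 10) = (t - 5)^2*(t + 1)*(t + 3)*(t - 2)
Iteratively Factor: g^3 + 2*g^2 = (g)*(g^2 + 2*g) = g^2*(g + 2)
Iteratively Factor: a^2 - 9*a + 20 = (a - 5)*(a - 4)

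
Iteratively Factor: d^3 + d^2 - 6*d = (d - 2)*(d^2 + 3*d) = (d - 2)*(d + 3)*(d)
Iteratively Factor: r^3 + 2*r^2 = (r)*(r^2 + 2*r) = r*(r + 2)*(r)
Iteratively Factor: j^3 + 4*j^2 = (j + 4)*(j^2) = j*(j + 4)*(j)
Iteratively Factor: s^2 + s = (s + 1)*(s)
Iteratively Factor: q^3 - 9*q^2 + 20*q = (q)*(q^2 - 9*q + 20) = q*(q - 4)*(q - 5)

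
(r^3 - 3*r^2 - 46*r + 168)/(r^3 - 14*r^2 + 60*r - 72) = (r^2 + 3*r - 28)/(r^2 - 8*r + 12)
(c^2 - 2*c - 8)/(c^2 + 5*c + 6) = (c - 4)/(c + 3)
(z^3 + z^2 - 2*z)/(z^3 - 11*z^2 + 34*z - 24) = z*(z + 2)/(z^2 - 10*z + 24)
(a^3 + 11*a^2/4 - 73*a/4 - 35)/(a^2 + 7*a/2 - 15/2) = (4*a^2 - 9*a - 28)/(2*(2*a - 3))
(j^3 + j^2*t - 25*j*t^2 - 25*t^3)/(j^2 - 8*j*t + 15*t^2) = (-j^2 - 6*j*t - 5*t^2)/(-j + 3*t)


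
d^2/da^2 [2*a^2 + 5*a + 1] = 4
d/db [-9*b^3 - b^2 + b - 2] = -27*b^2 - 2*b + 1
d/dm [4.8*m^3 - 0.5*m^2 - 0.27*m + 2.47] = 14.4*m^2 - 1.0*m - 0.27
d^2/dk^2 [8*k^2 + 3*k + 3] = 16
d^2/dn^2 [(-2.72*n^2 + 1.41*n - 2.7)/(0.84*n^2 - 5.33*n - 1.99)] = (1.77635683940025e-15*n^4 - 22.366176*n^3 - 38.7112320000001*n^2 + 86.672376*n - 213.888538)/(0.592704*n^6 - 11.282544*n^5 + 67.377996*n^4 - 97.961669*n^3 - 159.621681*n^2 - 63.321999*n - 7.880599)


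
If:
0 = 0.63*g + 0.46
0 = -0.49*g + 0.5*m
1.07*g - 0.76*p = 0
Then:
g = -0.73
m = -0.72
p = -1.03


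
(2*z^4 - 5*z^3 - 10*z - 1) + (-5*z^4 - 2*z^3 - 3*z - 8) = -3*z^4 - 7*z^3 - 13*z - 9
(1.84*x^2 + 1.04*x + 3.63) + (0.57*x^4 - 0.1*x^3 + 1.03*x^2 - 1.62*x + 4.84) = 0.57*x^4 - 0.1*x^3 + 2.87*x^2 - 0.58*x + 8.47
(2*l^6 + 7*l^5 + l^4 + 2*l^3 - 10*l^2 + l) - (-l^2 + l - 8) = 2*l^6 + 7*l^5 + l^4 + 2*l^3 - 9*l^2 + 8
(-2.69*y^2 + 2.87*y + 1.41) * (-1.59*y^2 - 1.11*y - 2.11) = 4.2771*y^4 - 1.5774*y^3 + 0.2483*y^2 - 7.6208*y - 2.9751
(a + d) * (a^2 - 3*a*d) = a^3 - 2*a^2*d - 3*a*d^2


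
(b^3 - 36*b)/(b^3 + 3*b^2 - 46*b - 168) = b*(b - 6)/(b^2 - 3*b - 28)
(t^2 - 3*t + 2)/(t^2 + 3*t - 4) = (t - 2)/(t + 4)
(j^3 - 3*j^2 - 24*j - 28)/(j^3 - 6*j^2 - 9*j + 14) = (j + 2)/(j - 1)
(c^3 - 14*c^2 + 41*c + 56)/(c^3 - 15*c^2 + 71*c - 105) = (c^2 - 7*c - 8)/(c^2 - 8*c + 15)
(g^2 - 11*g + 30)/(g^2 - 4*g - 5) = (g - 6)/(g + 1)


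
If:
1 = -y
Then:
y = -1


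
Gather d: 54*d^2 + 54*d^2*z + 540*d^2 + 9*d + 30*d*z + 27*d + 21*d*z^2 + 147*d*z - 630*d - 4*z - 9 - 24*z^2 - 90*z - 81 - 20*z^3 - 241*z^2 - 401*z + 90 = d^2*(54*z + 594) + d*(21*z^2 + 177*z - 594) - 20*z^3 - 265*z^2 - 495*z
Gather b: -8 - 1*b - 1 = -b - 9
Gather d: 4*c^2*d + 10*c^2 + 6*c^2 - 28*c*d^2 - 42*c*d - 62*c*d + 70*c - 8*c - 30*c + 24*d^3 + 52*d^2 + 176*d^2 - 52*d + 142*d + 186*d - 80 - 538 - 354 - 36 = 16*c^2 + 32*c + 24*d^3 + d^2*(228 - 28*c) + d*(4*c^2 - 104*c + 276) - 1008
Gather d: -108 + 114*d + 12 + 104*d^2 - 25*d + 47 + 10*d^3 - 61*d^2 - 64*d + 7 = 10*d^3 + 43*d^2 + 25*d - 42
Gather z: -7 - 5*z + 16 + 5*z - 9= 0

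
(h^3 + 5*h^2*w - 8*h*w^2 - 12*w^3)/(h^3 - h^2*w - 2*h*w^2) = (h + 6*w)/h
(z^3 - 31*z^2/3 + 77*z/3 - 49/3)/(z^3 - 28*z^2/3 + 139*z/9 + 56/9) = 3*(3*z^2 - 10*z + 7)/(9*z^2 - 21*z - 8)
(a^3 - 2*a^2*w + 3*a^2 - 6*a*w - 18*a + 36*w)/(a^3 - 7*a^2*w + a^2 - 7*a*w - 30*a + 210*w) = (-a^2 + 2*a*w + 3*a - 6*w)/(-a^2 + 7*a*w + 5*a - 35*w)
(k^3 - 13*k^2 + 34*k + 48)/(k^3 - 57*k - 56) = (k - 6)/(k + 7)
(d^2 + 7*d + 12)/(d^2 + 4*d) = (d + 3)/d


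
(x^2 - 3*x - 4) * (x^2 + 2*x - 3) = x^4 - x^3 - 13*x^2 + x + 12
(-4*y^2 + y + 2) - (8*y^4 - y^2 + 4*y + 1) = -8*y^4 - 3*y^2 - 3*y + 1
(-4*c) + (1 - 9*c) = 1 - 13*c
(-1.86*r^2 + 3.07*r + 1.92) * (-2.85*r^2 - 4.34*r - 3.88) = 5.301*r^4 - 0.677099999999999*r^3 - 11.579*r^2 - 20.2444*r - 7.4496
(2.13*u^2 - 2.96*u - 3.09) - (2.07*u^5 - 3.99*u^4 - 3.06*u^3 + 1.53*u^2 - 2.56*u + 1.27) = -2.07*u^5 + 3.99*u^4 + 3.06*u^3 + 0.6*u^2 - 0.4*u - 4.36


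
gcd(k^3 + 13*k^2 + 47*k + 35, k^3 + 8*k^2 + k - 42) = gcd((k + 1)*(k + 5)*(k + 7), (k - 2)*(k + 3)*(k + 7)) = k + 7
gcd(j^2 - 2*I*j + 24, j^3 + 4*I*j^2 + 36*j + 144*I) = j^2 - 2*I*j + 24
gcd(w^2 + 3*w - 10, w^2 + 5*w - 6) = 1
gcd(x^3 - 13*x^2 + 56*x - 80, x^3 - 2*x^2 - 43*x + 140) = x^2 - 9*x + 20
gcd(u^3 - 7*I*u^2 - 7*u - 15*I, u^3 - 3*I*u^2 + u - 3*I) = u^2 - 2*I*u + 3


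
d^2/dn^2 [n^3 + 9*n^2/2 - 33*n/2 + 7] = 6*n + 9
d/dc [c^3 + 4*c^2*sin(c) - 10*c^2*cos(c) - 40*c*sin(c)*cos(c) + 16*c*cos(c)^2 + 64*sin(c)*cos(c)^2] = 10*c^2*sin(c) + 4*c^2*cos(c) + 3*c^2 + 8*c*sin(c) - 16*c*sin(2*c) - 20*c*cos(c) - 40*c*cos(2*c) - 20*sin(2*c) + 16*cos(c) + 8*cos(2*c) + 48*cos(3*c) + 8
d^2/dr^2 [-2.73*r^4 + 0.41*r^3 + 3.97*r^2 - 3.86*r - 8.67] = -32.76*r^2 + 2.46*r + 7.94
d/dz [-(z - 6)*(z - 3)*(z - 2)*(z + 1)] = 2*z*(-2*z^2 + 15*z - 25)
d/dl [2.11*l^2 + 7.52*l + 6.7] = 4.22*l + 7.52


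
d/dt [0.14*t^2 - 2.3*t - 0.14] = 0.28*t - 2.3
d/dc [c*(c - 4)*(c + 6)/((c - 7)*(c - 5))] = (c^4 - 24*c^3 + 105*c^2 + 140*c - 840)/(c^4 - 24*c^3 + 214*c^2 - 840*c + 1225)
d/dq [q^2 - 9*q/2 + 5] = 2*q - 9/2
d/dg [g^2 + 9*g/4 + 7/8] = 2*g + 9/4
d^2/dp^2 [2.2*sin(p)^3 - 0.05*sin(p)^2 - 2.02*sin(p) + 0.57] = 0.370000000000003*sin(p) + 4.95*sin(3*p) - 0.1*cos(2*p)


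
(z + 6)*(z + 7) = z^2 + 13*z + 42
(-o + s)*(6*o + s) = -6*o^2 + 5*o*s + s^2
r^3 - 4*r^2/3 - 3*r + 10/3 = (r - 2)*(r - 1)*(r + 5/3)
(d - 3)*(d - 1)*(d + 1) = d^3 - 3*d^2 - d + 3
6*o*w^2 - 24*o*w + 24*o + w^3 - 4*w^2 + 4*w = (6*o + w)*(w - 2)^2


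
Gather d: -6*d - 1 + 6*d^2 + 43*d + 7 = 6*d^2 + 37*d + 6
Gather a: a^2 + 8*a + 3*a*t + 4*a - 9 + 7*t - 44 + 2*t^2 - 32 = a^2 + a*(3*t + 12) + 2*t^2 + 7*t - 85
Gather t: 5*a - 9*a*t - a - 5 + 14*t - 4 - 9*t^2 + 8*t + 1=4*a - 9*t^2 + t*(22 - 9*a) - 8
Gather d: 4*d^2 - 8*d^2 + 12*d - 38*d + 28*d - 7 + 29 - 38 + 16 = -4*d^2 + 2*d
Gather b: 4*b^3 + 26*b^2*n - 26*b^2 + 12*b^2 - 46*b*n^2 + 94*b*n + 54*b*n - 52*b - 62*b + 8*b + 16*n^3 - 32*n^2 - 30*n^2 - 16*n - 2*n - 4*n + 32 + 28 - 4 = 4*b^3 + b^2*(26*n - 14) + b*(-46*n^2 + 148*n - 106) + 16*n^3 - 62*n^2 - 22*n + 56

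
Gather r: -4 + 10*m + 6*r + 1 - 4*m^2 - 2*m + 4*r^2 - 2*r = -4*m^2 + 8*m + 4*r^2 + 4*r - 3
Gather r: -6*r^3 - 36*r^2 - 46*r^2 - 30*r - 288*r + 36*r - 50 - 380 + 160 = -6*r^3 - 82*r^2 - 282*r - 270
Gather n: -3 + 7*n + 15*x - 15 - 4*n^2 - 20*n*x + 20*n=-4*n^2 + n*(27 - 20*x) + 15*x - 18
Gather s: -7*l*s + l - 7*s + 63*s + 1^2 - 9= l + s*(56 - 7*l) - 8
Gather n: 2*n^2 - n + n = 2*n^2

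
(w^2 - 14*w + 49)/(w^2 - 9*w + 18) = (w^2 - 14*w + 49)/(w^2 - 9*w + 18)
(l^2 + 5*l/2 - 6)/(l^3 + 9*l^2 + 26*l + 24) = (l - 3/2)/(l^2 + 5*l + 6)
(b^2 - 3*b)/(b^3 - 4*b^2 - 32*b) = (3 - b)/(-b^2 + 4*b + 32)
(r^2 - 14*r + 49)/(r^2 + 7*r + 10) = (r^2 - 14*r + 49)/(r^2 + 7*r + 10)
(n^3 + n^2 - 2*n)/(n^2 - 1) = n*(n + 2)/(n + 1)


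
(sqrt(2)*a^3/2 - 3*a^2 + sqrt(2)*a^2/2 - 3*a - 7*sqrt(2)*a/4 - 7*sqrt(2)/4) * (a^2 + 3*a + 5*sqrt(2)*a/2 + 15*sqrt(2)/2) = sqrt(2)*a^5/2 - a^4/2 + 2*sqrt(2)*a^4 - 31*sqrt(2)*a^3/4 - 2*a^3 - 37*sqrt(2)*a^2 - 41*a^2/4 - 111*sqrt(2)*a/4 - 35*a - 105/4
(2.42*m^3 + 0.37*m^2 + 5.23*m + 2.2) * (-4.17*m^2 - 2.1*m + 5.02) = -10.0914*m^5 - 6.6249*m^4 - 10.4377*m^3 - 18.2996*m^2 + 21.6346*m + 11.044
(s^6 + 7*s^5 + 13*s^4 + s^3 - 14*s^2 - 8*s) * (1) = s^6 + 7*s^5 + 13*s^4 + s^3 - 14*s^2 - 8*s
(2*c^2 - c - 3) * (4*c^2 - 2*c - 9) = 8*c^4 - 8*c^3 - 28*c^2 + 15*c + 27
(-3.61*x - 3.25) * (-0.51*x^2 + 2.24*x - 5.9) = 1.8411*x^3 - 6.4289*x^2 + 14.019*x + 19.175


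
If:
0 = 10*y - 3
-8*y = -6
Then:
No Solution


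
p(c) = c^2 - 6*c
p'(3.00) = 0.00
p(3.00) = -9.00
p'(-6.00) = -18.00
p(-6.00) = 72.00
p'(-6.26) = -18.52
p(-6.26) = 76.75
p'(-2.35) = -10.70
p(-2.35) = 19.62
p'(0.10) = -5.80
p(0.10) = -0.59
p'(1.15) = -3.70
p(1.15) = -5.58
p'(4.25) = 2.50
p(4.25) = -7.44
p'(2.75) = -0.50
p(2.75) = -8.94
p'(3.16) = 0.32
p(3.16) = -8.97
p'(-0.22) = -6.44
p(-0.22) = 1.37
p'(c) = 2*c - 6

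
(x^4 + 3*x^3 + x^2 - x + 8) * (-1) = -x^4 - 3*x^3 - x^2 + x - 8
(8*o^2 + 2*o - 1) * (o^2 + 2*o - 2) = 8*o^4 + 18*o^3 - 13*o^2 - 6*o + 2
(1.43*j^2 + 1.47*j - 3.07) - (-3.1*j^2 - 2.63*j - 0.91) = 4.53*j^2 + 4.1*j - 2.16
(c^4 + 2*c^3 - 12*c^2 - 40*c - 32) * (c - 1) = c^5 + c^4 - 14*c^3 - 28*c^2 + 8*c + 32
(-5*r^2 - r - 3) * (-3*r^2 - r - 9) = 15*r^4 + 8*r^3 + 55*r^2 + 12*r + 27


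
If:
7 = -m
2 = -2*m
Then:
No Solution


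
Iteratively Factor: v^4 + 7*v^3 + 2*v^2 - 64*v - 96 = (v + 4)*(v^3 + 3*v^2 - 10*v - 24) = (v - 3)*(v + 4)*(v^2 + 6*v + 8) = (v - 3)*(v + 2)*(v + 4)*(v + 4)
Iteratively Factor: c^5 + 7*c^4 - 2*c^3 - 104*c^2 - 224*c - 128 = (c + 4)*(c^4 + 3*c^3 - 14*c^2 - 48*c - 32) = (c + 1)*(c + 4)*(c^3 + 2*c^2 - 16*c - 32) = (c - 4)*(c + 1)*(c + 4)*(c^2 + 6*c + 8) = (c - 4)*(c + 1)*(c + 2)*(c + 4)*(c + 4)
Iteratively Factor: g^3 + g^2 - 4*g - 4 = (g + 2)*(g^2 - g - 2) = (g + 1)*(g + 2)*(g - 2)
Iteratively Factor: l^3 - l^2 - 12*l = (l - 4)*(l^2 + 3*l) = l*(l - 4)*(l + 3)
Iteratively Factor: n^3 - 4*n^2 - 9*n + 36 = (n - 3)*(n^2 - n - 12) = (n - 3)*(n + 3)*(n - 4)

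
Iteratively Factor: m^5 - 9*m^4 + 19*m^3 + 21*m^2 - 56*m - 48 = (m + 1)*(m^4 - 10*m^3 + 29*m^2 - 8*m - 48) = (m - 3)*(m + 1)*(m^3 - 7*m^2 + 8*m + 16) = (m - 4)*(m - 3)*(m + 1)*(m^2 - 3*m - 4) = (m - 4)*(m - 3)*(m + 1)^2*(m - 4)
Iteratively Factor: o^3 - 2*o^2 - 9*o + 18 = (o - 3)*(o^2 + o - 6) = (o - 3)*(o + 3)*(o - 2)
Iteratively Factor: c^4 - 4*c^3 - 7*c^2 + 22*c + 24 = (c - 4)*(c^3 - 7*c - 6) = (c - 4)*(c + 2)*(c^2 - 2*c - 3) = (c - 4)*(c + 1)*(c + 2)*(c - 3)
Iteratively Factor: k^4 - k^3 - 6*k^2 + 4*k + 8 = (k + 2)*(k^3 - 3*k^2 + 4) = (k + 1)*(k + 2)*(k^2 - 4*k + 4) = (k - 2)*(k + 1)*(k + 2)*(k - 2)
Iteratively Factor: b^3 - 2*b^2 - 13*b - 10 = (b + 2)*(b^2 - 4*b - 5) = (b - 5)*(b + 2)*(b + 1)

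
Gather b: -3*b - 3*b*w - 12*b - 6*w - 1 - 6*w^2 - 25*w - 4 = b*(-3*w - 15) - 6*w^2 - 31*w - 5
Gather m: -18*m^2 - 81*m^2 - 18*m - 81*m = -99*m^2 - 99*m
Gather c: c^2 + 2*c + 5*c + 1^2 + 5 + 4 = c^2 + 7*c + 10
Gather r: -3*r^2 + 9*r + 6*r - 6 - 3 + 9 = -3*r^2 + 15*r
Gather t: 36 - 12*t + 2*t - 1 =35 - 10*t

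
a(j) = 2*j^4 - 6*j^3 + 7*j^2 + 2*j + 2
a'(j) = 8*j^3 - 18*j^2 + 14*j + 2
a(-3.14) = 444.92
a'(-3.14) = -467.11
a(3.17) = 89.51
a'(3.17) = 120.34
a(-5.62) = 3272.03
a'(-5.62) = -2065.23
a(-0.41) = 2.83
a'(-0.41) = -7.32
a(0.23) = 2.76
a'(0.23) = 4.37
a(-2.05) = 114.33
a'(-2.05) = -171.27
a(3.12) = 83.67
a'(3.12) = 113.43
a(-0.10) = 1.88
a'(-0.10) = 0.41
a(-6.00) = 4130.00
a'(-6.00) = -2458.00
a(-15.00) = 123047.00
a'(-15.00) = -31258.00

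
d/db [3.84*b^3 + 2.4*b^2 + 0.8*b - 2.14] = 11.52*b^2 + 4.8*b + 0.8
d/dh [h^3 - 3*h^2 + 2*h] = 3*h^2 - 6*h + 2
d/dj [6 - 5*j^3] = -15*j^2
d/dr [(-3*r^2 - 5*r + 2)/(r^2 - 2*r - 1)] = (11*r^2 + 2*r + 9)/(r^4 - 4*r^3 + 2*r^2 + 4*r + 1)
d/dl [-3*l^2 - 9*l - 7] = -6*l - 9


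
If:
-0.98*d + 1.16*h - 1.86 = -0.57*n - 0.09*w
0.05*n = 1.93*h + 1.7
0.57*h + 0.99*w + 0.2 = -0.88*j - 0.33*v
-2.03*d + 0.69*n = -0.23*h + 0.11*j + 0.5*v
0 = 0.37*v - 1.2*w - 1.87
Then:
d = 0.889899970008217 - 1.64962929719578*w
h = -0.0736826142497135*w - 0.718759089430617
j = -2.29348997744083*w - 1.65698313279817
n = 6.25589914797819 - 2.84414891003894*w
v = 3.24324324324324*w + 5.05405405405405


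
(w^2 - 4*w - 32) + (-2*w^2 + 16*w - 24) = -w^2 + 12*w - 56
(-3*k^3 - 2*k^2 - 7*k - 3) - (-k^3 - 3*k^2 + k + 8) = -2*k^3 + k^2 - 8*k - 11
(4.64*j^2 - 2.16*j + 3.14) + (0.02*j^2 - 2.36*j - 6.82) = 4.66*j^2 - 4.52*j - 3.68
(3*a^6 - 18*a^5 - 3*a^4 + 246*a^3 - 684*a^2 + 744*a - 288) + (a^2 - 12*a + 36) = 3*a^6 - 18*a^5 - 3*a^4 + 246*a^3 - 683*a^2 + 732*a - 252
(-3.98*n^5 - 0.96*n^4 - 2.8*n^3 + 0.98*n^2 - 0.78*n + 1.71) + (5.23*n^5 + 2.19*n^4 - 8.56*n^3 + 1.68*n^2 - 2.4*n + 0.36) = 1.25*n^5 + 1.23*n^4 - 11.36*n^3 + 2.66*n^2 - 3.18*n + 2.07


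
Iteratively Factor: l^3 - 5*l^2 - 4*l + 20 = (l + 2)*(l^2 - 7*l + 10) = (l - 2)*(l + 2)*(l - 5)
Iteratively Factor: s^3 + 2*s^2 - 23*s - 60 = (s + 4)*(s^2 - 2*s - 15) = (s + 3)*(s + 4)*(s - 5)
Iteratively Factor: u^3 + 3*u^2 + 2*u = (u + 1)*(u^2 + 2*u) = (u + 1)*(u + 2)*(u)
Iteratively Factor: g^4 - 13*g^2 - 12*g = (g + 1)*(g^3 - g^2 - 12*g) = g*(g + 1)*(g^2 - g - 12) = g*(g - 4)*(g + 1)*(g + 3)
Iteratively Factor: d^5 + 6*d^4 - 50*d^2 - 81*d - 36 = (d - 3)*(d^4 + 9*d^3 + 27*d^2 + 31*d + 12) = (d - 3)*(d + 3)*(d^3 + 6*d^2 + 9*d + 4) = (d - 3)*(d + 1)*(d + 3)*(d^2 + 5*d + 4) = (d - 3)*(d + 1)^2*(d + 3)*(d + 4)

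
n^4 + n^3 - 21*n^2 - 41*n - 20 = (n - 5)*(n + 1)^2*(n + 4)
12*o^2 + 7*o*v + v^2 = (3*o + v)*(4*o + v)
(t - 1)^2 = t^2 - 2*t + 1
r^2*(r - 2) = r^3 - 2*r^2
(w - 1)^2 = w^2 - 2*w + 1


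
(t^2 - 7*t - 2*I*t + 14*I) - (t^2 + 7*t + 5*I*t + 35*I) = -14*t - 7*I*t - 21*I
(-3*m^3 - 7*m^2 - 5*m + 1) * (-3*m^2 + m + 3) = 9*m^5 + 18*m^4 - m^3 - 29*m^2 - 14*m + 3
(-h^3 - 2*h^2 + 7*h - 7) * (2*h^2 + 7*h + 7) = -2*h^5 - 11*h^4 - 7*h^3 + 21*h^2 - 49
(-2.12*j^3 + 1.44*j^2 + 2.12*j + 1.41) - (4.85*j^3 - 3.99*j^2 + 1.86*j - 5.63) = -6.97*j^3 + 5.43*j^2 + 0.26*j + 7.04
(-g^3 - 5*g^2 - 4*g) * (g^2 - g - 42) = -g^5 - 4*g^4 + 43*g^3 + 214*g^2 + 168*g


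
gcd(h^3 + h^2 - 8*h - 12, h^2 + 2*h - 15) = h - 3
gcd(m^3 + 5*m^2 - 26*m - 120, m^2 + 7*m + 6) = m + 6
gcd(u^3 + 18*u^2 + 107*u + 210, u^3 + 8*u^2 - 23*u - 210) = u^2 + 13*u + 42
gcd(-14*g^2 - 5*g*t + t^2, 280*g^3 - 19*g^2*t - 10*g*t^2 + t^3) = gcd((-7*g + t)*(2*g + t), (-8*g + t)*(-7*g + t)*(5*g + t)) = -7*g + t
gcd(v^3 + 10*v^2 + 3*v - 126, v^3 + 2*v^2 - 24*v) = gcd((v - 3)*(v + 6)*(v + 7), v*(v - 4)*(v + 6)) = v + 6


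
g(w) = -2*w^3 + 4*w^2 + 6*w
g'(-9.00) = -552.00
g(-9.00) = 1728.00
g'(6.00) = -162.00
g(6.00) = -252.00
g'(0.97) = 8.11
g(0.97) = 7.76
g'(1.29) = 6.34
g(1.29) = 10.10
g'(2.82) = -19.15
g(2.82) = 3.88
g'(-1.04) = -8.81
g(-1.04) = 0.34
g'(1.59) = 3.55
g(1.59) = 11.61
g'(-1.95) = -32.42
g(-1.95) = 18.34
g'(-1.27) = -13.84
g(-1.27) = 2.93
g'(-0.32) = 2.83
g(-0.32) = -1.44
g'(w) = -6*w^2 + 8*w + 6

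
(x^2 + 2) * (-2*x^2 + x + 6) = -2*x^4 + x^3 + 2*x^2 + 2*x + 12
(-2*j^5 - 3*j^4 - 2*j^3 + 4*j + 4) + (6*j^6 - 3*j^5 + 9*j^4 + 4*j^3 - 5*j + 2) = 6*j^6 - 5*j^5 + 6*j^4 + 2*j^3 - j + 6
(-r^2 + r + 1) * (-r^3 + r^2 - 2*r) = r^5 - 2*r^4 + 2*r^3 - r^2 - 2*r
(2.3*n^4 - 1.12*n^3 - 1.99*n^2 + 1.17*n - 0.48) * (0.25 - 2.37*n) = -5.451*n^5 + 3.2294*n^4 + 4.4363*n^3 - 3.2704*n^2 + 1.4301*n - 0.12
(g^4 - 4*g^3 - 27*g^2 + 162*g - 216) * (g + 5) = g^5 + g^4 - 47*g^3 + 27*g^2 + 594*g - 1080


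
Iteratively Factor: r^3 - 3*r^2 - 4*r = (r - 4)*(r^2 + r) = r*(r - 4)*(r + 1)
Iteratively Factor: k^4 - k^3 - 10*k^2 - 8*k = (k + 2)*(k^3 - 3*k^2 - 4*k) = k*(k + 2)*(k^2 - 3*k - 4) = k*(k + 1)*(k + 2)*(k - 4)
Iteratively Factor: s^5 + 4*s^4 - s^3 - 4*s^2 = (s + 1)*(s^4 + 3*s^3 - 4*s^2) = s*(s + 1)*(s^3 + 3*s^2 - 4*s) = s*(s + 1)*(s + 4)*(s^2 - s) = s*(s - 1)*(s + 1)*(s + 4)*(s)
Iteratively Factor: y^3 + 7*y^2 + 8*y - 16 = (y + 4)*(y^2 + 3*y - 4) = (y - 1)*(y + 4)*(y + 4)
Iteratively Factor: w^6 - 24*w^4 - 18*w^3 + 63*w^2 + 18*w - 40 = (w + 2)*(w^5 - 2*w^4 - 20*w^3 + 22*w^2 + 19*w - 20) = (w - 5)*(w + 2)*(w^4 + 3*w^3 - 5*w^2 - 3*w + 4) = (w - 5)*(w - 1)*(w + 2)*(w^3 + 4*w^2 - w - 4) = (w - 5)*(w - 1)*(w + 1)*(w + 2)*(w^2 + 3*w - 4) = (w - 5)*(w - 1)*(w + 1)*(w + 2)*(w + 4)*(w - 1)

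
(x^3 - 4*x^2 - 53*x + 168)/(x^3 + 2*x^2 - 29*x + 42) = (x - 8)/(x - 2)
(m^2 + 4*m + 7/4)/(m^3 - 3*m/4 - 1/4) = (2*m + 7)/(2*m^2 - m - 1)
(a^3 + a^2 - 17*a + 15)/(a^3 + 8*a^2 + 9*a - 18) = (a^2 + 2*a - 15)/(a^2 + 9*a + 18)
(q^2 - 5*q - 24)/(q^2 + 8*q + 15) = (q - 8)/(q + 5)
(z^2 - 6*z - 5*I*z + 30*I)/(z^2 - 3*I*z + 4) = (z^2 - 6*z - 5*I*z + 30*I)/(z^2 - 3*I*z + 4)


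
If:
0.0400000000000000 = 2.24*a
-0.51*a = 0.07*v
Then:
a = 0.02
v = -0.13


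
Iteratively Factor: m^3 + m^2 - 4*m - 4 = (m + 1)*(m^2 - 4) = (m + 1)*(m + 2)*(m - 2)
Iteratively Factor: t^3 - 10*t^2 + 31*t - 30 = (t - 3)*(t^2 - 7*t + 10) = (t - 5)*(t - 3)*(t - 2)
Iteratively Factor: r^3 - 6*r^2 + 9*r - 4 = (r - 1)*(r^2 - 5*r + 4) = (r - 1)^2*(r - 4)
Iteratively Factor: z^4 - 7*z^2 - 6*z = (z - 3)*(z^3 + 3*z^2 + 2*z) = z*(z - 3)*(z^2 + 3*z + 2) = z*(z - 3)*(z + 2)*(z + 1)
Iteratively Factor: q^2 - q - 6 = (q + 2)*(q - 3)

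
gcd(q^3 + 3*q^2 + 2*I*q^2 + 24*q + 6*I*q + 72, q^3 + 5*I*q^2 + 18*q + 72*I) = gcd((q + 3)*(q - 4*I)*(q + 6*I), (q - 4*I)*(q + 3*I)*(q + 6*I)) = q^2 + 2*I*q + 24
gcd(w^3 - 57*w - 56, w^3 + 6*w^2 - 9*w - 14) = w^2 + 8*w + 7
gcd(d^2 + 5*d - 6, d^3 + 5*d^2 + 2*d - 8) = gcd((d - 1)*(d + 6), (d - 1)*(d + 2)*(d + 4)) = d - 1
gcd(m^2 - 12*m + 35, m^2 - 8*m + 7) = m - 7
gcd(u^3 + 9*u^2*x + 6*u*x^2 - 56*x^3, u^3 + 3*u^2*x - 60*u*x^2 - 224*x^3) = u^2 + 11*u*x + 28*x^2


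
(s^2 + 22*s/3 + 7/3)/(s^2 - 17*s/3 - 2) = (s + 7)/(s - 6)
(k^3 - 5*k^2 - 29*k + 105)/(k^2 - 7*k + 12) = (k^2 - 2*k - 35)/(k - 4)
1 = 1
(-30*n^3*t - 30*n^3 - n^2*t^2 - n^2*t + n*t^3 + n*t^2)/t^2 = -30*n^3/t - 30*n^3/t^2 - n^2 - n^2/t + n*t + n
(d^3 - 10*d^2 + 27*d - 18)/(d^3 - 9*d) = (d^2 - 7*d + 6)/(d*(d + 3))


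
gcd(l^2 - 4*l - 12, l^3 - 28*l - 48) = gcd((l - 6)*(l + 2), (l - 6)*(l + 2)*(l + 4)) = l^2 - 4*l - 12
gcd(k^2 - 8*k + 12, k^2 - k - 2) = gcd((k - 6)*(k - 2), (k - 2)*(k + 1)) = k - 2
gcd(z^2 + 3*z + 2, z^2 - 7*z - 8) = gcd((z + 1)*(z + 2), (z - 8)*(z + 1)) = z + 1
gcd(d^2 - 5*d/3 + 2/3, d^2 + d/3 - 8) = 1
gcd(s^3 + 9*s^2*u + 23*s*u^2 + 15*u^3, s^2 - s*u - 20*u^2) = 1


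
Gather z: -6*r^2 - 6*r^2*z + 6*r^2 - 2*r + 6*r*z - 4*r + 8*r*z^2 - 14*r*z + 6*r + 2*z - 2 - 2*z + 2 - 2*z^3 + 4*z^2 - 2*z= -2*z^3 + z^2*(8*r + 4) + z*(-6*r^2 - 8*r - 2)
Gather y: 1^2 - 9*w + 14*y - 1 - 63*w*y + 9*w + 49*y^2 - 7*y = 49*y^2 + y*(7 - 63*w)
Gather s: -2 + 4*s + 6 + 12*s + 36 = 16*s + 40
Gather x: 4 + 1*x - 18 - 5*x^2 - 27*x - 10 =-5*x^2 - 26*x - 24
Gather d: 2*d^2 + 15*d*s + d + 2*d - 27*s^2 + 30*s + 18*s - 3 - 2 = 2*d^2 + d*(15*s + 3) - 27*s^2 + 48*s - 5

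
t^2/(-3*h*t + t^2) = t/(-3*h + t)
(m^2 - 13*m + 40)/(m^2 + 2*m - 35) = (m - 8)/(m + 7)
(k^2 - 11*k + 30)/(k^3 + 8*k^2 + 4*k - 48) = (k^2 - 11*k + 30)/(k^3 + 8*k^2 + 4*k - 48)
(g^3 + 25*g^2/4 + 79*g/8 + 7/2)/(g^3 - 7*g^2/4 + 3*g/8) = (8*g^3 + 50*g^2 + 79*g + 28)/(g*(8*g^2 - 14*g + 3))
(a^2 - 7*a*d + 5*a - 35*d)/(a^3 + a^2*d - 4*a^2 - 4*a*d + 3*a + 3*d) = (a^2 - 7*a*d + 5*a - 35*d)/(a^3 + a^2*d - 4*a^2 - 4*a*d + 3*a + 3*d)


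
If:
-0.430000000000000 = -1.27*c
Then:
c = 0.34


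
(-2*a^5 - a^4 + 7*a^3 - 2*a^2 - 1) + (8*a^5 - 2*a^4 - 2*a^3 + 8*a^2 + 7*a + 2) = 6*a^5 - 3*a^4 + 5*a^3 + 6*a^2 + 7*a + 1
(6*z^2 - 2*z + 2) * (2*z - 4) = 12*z^3 - 28*z^2 + 12*z - 8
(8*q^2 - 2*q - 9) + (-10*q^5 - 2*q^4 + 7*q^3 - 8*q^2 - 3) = -10*q^5 - 2*q^4 + 7*q^3 - 2*q - 12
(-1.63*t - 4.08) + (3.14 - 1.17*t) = -2.8*t - 0.94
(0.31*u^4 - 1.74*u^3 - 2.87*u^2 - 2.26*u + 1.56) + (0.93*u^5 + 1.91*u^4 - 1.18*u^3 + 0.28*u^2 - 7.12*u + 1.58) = 0.93*u^5 + 2.22*u^4 - 2.92*u^3 - 2.59*u^2 - 9.38*u + 3.14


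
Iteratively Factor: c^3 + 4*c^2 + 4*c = (c)*(c^2 + 4*c + 4) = c*(c + 2)*(c + 2)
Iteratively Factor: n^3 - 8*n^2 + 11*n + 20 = (n - 5)*(n^2 - 3*n - 4) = (n - 5)*(n - 4)*(n + 1)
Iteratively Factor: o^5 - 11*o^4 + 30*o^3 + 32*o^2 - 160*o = (o + 2)*(o^4 - 13*o^3 + 56*o^2 - 80*o) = (o - 4)*(o + 2)*(o^3 - 9*o^2 + 20*o) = o*(o - 4)*(o + 2)*(o^2 - 9*o + 20) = o*(o - 5)*(o - 4)*(o + 2)*(o - 4)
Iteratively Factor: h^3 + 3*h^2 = (h + 3)*(h^2) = h*(h + 3)*(h)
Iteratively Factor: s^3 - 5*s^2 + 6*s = (s - 2)*(s^2 - 3*s) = s*(s - 2)*(s - 3)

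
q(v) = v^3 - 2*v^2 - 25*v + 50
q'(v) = 3*v^2 - 4*v - 25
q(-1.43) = 78.74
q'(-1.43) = -13.15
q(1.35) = 15.07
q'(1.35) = -24.93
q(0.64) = 33.44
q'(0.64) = -26.33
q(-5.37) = -28.28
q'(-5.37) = 82.99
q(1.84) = 3.46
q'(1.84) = -22.20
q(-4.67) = 21.28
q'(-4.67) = 59.11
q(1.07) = 22.19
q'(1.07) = -25.85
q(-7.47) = -291.68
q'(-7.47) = 172.28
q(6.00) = 44.00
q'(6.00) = 59.00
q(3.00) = -16.00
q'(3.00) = -10.00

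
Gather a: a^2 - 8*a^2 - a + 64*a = -7*a^2 + 63*a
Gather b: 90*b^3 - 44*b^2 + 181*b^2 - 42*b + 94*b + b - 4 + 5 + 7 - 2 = 90*b^3 + 137*b^2 + 53*b + 6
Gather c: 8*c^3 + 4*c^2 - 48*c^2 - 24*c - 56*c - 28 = 8*c^3 - 44*c^2 - 80*c - 28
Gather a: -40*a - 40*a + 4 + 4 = 8 - 80*a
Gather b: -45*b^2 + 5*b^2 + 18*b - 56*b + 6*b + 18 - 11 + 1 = -40*b^2 - 32*b + 8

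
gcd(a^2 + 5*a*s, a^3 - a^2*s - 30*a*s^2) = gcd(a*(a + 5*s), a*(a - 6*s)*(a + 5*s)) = a^2 + 5*a*s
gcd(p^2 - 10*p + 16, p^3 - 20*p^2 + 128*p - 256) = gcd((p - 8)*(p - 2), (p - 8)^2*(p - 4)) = p - 8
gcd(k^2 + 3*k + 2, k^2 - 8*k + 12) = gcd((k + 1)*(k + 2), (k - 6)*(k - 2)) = 1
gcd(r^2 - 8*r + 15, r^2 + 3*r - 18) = r - 3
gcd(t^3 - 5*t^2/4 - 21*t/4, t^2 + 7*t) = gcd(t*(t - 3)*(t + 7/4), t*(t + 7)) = t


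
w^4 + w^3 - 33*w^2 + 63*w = w*(w - 3)^2*(w + 7)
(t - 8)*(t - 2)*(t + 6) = t^3 - 4*t^2 - 44*t + 96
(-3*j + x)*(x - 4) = -3*j*x + 12*j + x^2 - 4*x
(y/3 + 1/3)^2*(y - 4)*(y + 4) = y^4/9 + 2*y^3/9 - 5*y^2/3 - 32*y/9 - 16/9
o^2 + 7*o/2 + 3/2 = (o + 1/2)*(o + 3)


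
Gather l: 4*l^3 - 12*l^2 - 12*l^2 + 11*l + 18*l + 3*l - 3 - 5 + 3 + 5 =4*l^3 - 24*l^2 + 32*l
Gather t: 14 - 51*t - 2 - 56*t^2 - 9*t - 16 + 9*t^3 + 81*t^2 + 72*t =9*t^3 + 25*t^2 + 12*t - 4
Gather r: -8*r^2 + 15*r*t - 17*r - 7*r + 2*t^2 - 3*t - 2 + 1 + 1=-8*r^2 + r*(15*t - 24) + 2*t^2 - 3*t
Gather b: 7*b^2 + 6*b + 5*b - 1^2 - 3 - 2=7*b^2 + 11*b - 6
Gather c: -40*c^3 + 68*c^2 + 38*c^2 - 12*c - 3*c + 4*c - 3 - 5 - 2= -40*c^3 + 106*c^2 - 11*c - 10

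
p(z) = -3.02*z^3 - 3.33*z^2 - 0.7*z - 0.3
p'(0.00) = -0.70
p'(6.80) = -464.92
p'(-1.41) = -9.32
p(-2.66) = 34.84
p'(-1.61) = -13.46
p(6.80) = -1108.62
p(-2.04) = 12.91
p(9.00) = -2477.91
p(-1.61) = 4.80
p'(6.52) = -429.27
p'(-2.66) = -47.09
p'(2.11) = -55.09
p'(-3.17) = -70.63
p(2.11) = -44.97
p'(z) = -9.06*z^2 - 6.66*z - 0.7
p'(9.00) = -794.50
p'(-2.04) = -24.82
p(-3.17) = 64.66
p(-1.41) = 2.53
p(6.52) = -983.47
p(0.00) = -0.30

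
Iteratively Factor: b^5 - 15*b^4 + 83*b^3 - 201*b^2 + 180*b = (b - 3)*(b^4 - 12*b^3 + 47*b^2 - 60*b) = b*(b - 3)*(b^3 - 12*b^2 + 47*b - 60) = b*(b - 5)*(b - 3)*(b^2 - 7*b + 12) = b*(b - 5)*(b - 3)^2*(b - 4)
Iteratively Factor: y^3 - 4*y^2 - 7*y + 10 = (y - 5)*(y^2 + y - 2) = (y - 5)*(y + 2)*(y - 1)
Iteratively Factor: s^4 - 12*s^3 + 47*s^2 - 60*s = (s - 4)*(s^3 - 8*s^2 + 15*s) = (s - 4)*(s - 3)*(s^2 - 5*s) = s*(s - 4)*(s - 3)*(s - 5)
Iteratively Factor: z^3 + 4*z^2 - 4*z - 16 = (z - 2)*(z^2 + 6*z + 8) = (z - 2)*(z + 2)*(z + 4)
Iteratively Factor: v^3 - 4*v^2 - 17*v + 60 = (v - 3)*(v^2 - v - 20) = (v - 3)*(v + 4)*(v - 5)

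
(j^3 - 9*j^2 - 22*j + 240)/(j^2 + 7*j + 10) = (j^2 - 14*j + 48)/(j + 2)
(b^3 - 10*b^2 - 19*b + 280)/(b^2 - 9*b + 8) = (b^2 - 2*b - 35)/(b - 1)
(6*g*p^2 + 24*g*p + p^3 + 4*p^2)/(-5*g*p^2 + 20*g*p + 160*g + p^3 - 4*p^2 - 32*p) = p*(6*g + p)/(-5*g*p + 40*g + p^2 - 8*p)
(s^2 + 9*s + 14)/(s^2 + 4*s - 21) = (s + 2)/(s - 3)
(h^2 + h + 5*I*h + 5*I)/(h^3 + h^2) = (h + 5*I)/h^2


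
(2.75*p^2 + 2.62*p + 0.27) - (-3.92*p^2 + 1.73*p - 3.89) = 6.67*p^2 + 0.89*p + 4.16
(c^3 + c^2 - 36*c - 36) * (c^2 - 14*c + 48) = c^5 - 13*c^4 - 2*c^3 + 516*c^2 - 1224*c - 1728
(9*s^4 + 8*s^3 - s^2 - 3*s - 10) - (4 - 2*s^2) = 9*s^4 + 8*s^3 + s^2 - 3*s - 14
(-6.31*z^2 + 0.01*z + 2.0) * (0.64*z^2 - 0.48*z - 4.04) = -4.0384*z^4 + 3.0352*z^3 + 26.7676*z^2 - 1.0004*z - 8.08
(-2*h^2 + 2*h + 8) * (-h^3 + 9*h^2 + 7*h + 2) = 2*h^5 - 20*h^4 - 4*h^3 + 82*h^2 + 60*h + 16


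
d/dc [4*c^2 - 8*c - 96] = 8*c - 8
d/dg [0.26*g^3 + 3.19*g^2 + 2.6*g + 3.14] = 0.78*g^2 + 6.38*g + 2.6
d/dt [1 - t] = -1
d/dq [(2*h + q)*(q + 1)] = 2*h + 2*q + 1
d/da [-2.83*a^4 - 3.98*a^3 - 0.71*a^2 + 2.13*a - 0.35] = -11.32*a^3 - 11.94*a^2 - 1.42*a + 2.13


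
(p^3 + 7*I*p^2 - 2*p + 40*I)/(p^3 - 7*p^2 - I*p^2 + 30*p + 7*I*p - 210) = (p^2 + 2*I*p + 8)/(p^2 - p*(7 + 6*I) + 42*I)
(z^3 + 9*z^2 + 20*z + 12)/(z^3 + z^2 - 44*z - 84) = (z + 1)/(z - 7)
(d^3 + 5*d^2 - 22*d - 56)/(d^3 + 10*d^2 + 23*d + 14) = (d - 4)/(d + 1)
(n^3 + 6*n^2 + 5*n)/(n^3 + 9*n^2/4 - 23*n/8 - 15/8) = 8*n*(n^2 + 6*n + 5)/(8*n^3 + 18*n^2 - 23*n - 15)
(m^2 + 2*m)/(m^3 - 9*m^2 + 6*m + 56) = m/(m^2 - 11*m + 28)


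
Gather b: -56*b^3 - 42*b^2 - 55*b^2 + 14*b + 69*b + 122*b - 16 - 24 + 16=-56*b^3 - 97*b^2 + 205*b - 24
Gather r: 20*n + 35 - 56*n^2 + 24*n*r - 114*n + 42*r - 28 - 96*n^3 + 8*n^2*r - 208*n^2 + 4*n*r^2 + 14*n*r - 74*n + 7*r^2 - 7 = -96*n^3 - 264*n^2 - 168*n + r^2*(4*n + 7) + r*(8*n^2 + 38*n + 42)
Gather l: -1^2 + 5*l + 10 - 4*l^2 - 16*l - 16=-4*l^2 - 11*l - 7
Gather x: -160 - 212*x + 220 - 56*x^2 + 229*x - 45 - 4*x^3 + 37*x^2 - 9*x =-4*x^3 - 19*x^2 + 8*x + 15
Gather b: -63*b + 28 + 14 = 42 - 63*b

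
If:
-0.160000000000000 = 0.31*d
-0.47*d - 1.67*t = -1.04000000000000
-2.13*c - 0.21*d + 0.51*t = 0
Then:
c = 0.23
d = -0.52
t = 0.77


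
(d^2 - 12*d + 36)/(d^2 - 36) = (d - 6)/(d + 6)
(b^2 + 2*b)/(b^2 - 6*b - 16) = b/(b - 8)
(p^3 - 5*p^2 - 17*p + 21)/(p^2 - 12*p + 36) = (p^3 - 5*p^2 - 17*p + 21)/(p^2 - 12*p + 36)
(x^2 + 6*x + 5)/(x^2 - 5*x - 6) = (x + 5)/(x - 6)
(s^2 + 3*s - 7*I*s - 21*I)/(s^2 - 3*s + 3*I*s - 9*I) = (s^2 + s*(3 - 7*I) - 21*I)/(s^2 + 3*s*(-1 + I) - 9*I)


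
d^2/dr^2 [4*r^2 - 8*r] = 8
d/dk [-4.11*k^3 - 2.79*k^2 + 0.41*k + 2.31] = -12.33*k^2 - 5.58*k + 0.41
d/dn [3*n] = 3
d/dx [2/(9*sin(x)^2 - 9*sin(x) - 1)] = 18*(1 - 2*sin(x))*cos(x)/(-9*sin(x)^2 + 9*sin(x) + 1)^2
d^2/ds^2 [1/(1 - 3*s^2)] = 6*(-9*s^2 - 1)/(3*s^2 - 1)^3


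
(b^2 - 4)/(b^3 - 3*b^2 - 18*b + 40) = (b + 2)/(b^2 - b - 20)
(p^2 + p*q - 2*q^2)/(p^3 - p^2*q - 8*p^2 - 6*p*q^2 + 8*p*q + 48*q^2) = (p - q)/(p^2 - 3*p*q - 8*p + 24*q)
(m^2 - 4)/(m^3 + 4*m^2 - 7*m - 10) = (m + 2)/(m^2 + 6*m + 5)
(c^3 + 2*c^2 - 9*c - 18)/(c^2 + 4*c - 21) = (c^2 + 5*c + 6)/(c + 7)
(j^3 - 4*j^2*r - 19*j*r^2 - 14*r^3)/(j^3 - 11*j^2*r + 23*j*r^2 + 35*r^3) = (-j - 2*r)/(-j + 5*r)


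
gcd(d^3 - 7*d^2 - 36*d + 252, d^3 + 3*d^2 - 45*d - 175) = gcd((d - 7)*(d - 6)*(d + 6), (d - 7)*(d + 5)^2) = d - 7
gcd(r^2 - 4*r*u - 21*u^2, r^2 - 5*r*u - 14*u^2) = r - 7*u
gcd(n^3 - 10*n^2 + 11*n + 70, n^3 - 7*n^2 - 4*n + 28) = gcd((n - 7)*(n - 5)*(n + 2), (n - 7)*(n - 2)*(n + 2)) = n^2 - 5*n - 14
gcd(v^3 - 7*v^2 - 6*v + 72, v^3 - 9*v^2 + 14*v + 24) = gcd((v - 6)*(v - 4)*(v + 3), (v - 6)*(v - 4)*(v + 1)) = v^2 - 10*v + 24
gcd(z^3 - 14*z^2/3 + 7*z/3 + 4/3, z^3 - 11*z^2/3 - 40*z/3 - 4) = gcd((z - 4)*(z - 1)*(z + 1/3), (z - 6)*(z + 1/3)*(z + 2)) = z + 1/3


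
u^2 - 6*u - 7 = (u - 7)*(u + 1)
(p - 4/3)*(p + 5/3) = p^2 + p/3 - 20/9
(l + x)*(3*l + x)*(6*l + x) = 18*l^3 + 27*l^2*x + 10*l*x^2 + x^3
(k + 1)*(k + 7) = k^2 + 8*k + 7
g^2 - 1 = (g - 1)*(g + 1)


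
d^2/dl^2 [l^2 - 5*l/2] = 2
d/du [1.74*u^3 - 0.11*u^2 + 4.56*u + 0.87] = 5.22*u^2 - 0.22*u + 4.56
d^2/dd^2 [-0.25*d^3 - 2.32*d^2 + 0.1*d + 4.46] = -1.5*d - 4.64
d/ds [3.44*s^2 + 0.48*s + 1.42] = 6.88*s + 0.48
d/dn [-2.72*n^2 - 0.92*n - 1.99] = -5.44*n - 0.92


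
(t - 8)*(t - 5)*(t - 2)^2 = t^4 - 17*t^3 + 96*t^2 - 212*t + 160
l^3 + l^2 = l^2*(l + 1)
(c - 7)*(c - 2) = c^2 - 9*c + 14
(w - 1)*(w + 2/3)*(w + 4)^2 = w^4 + 23*w^3/3 + 38*w^2/3 - 32*w/3 - 32/3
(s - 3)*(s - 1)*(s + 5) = s^3 + s^2 - 17*s + 15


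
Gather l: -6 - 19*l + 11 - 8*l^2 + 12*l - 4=-8*l^2 - 7*l + 1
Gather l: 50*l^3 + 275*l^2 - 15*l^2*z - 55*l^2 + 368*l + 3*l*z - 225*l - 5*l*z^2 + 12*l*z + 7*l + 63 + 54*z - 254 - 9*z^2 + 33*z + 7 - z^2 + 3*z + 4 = 50*l^3 + l^2*(220 - 15*z) + l*(-5*z^2 + 15*z + 150) - 10*z^2 + 90*z - 180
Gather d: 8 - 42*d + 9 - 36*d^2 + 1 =-36*d^2 - 42*d + 18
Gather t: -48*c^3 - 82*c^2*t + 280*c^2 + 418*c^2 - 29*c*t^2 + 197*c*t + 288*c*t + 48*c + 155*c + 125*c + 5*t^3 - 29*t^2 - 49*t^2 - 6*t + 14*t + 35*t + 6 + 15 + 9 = -48*c^3 + 698*c^2 + 328*c + 5*t^3 + t^2*(-29*c - 78) + t*(-82*c^2 + 485*c + 43) + 30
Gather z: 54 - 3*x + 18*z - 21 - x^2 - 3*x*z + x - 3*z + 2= -x^2 - 2*x + z*(15 - 3*x) + 35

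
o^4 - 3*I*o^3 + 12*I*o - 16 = (o - 2)*(o + 2)*(o - 4*I)*(o + I)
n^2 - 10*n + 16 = (n - 8)*(n - 2)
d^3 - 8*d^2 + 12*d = d*(d - 6)*(d - 2)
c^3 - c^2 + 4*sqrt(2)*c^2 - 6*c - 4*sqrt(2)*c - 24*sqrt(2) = (c - 3)*(c + 2)*(c + 4*sqrt(2))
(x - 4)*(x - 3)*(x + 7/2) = x^3 - 7*x^2/2 - 25*x/2 + 42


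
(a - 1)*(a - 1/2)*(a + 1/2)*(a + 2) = a^4 + a^3 - 9*a^2/4 - a/4 + 1/2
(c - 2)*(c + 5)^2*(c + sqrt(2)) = c^4 + sqrt(2)*c^3 + 8*c^3 + 5*c^2 + 8*sqrt(2)*c^2 - 50*c + 5*sqrt(2)*c - 50*sqrt(2)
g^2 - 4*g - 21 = (g - 7)*(g + 3)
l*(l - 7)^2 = l^3 - 14*l^2 + 49*l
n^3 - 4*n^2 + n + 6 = (n - 3)*(n - 2)*(n + 1)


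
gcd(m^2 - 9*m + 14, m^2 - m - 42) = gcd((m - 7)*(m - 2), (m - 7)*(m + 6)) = m - 7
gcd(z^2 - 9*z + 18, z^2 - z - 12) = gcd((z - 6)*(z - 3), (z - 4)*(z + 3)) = 1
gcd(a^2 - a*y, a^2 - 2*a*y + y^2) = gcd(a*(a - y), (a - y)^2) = -a + y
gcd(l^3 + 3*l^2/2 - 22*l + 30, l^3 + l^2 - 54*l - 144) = l + 6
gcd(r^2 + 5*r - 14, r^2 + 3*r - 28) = r + 7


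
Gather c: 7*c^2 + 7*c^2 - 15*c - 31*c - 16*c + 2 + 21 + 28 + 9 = 14*c^2 - 62*c + 60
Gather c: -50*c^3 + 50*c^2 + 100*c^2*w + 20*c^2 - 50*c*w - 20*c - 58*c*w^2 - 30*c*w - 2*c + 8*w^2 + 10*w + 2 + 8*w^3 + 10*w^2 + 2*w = -50*c^3 + c^2*(100*w + 70) + c*(-58*w^2 - 80*w - 22) + 8*w^3 + 18*w^2 + 12*w + 2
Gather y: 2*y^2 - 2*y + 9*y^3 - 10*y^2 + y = 9*y^3 - 8*y^2 - y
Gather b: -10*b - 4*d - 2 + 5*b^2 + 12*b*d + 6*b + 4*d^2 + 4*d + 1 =5*b^2 + b*(12*d - 4) + 4*d^2 - 1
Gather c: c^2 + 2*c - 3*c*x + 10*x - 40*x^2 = c^2 + c*(2 - 3*x) - 40*x^2 + 10*x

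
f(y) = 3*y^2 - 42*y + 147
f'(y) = 6*y - 42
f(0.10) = 142.83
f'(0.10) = -41.40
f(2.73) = 54.70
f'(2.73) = -25.62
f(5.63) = 5.63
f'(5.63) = -8.22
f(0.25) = 136.69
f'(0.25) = -40.50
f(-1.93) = 239.23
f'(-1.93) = -53.58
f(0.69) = 119.45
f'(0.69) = -37.86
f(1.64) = 86.19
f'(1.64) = -32.16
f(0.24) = 137.09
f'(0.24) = -40.56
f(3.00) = 48.00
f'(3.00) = -24.00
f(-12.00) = 1083.00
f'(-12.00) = -114.00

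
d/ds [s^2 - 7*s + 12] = 2*s - 7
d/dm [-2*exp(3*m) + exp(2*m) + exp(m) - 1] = (-6*exp(2*m) + 2*exp(m) + 1)*exp(m)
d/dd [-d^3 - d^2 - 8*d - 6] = -3*d^2 - 2*d - 8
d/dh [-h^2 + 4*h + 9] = 4 - 2*h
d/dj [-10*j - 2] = -10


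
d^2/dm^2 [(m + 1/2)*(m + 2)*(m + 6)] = 6*m + 17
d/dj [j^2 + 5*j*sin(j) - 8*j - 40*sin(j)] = 5*j*cos(j) + 2*j + 5*sin(j) - 40*cos(j) - 8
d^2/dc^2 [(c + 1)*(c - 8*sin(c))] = 2*(4*c + 4)*sin(c) - 16*cos(c) + 2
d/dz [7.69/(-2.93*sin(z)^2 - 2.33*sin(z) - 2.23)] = (45.0634*sin(z) + 17.9177)*cos(z)/(2.93*sin(z)^2 + 2.33*sin(z) + 2.23)^2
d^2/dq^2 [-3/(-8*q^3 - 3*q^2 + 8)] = 18*(12*q^2*(4*q + 1)^2 - (8*q + 1)*(8*q^3 + 3*q^2 - 8))/(8*q^3 + 3*q^2 - 8)^3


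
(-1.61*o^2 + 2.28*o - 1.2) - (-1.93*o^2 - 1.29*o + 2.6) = 0.32*o^2 + 3.57*o - 3.8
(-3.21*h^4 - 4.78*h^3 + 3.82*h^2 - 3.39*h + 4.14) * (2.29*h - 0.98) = -7.3509*h^5 - 7.8004*h^4 + 13.4322*h^3 - 11.5067*h^2 + 12.8028*h - 4.0572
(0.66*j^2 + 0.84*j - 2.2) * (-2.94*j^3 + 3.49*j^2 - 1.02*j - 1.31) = -1.9404*j^5 - 0.166199999999999*j^4 + 8.7264*j^3 - 9.3994*j^2 + 1.1436*j + 2.882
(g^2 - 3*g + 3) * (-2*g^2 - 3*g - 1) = -2*g^4 + 3*g^3 + 2*g^2 - 6*g - 3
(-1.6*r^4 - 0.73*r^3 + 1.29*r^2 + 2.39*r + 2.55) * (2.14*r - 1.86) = -3.424*r^5 + 1.4138*r^4 + 4.1184*r^3 + 2.7152*r^2 + 1.0116*r - 4.743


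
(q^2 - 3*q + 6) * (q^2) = q^4 - 3*q^3 + 6*q^2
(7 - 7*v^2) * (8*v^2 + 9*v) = -56*v^4 - 63*v^3 + 56*v^2 + 63*v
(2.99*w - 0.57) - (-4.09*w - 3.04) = 7.08*w + 2.47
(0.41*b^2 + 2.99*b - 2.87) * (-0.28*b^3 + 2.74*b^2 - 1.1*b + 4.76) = -0.1148*b^5 + 0.2862*b^4 + 8.5452*b^3 - 9.2012*b^2 + 17.3894*b - 13.6612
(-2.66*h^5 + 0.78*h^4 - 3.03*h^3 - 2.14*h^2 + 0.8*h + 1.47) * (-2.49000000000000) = 6.6234*h^5 - 1.9422*h^4 + 7.5447*h^3 + 5.3286*h^2 - 1.992*h - 3.6603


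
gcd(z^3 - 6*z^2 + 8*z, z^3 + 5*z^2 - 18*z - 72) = z - 4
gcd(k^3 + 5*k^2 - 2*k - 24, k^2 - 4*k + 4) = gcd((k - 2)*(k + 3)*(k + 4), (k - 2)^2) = k - 2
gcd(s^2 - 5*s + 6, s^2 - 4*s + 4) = s - 2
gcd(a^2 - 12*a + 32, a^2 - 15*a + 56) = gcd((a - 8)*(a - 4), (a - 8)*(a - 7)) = a - 8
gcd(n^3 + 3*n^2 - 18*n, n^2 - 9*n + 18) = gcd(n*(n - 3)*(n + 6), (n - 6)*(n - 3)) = n - 3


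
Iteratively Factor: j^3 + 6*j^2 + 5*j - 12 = (j + 3)*(j^2 + 3*j - 4) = (j + 3)*(j + 4)*(j - 1)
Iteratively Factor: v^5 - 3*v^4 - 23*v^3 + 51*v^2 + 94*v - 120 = (v - 5)*(v^4 + 2*v^3 - 13*v^2 - 14*v + 24) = (v - 5)*(v + 2)*(v^3 - 13*v + 12) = (v - 5)*(v + 2)*(v + 4)*(v^2 - 4*v + 3) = (v - 5)*(v - 1)*(v + 2)*(v + 4)*(v - 3)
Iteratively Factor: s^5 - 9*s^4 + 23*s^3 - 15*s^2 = (s)*(s^4 - 9*s^3 + 23*s^2 - 15*s) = s^2*(s^3 - 9*s^2 + 23*s - 15) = s^2*(s - 3)*(s^2 - 6*s + 5) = s^2*(s - 5)*(s - 3)*(s - 1)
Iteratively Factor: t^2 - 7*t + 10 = (t - 5)*(t - 2)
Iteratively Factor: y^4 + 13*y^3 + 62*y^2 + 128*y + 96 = (y + 4)*(y^3 + 9*y^2 + 26*y + 24) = (y + 4)^2*(y^2 + 5*y + 6) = (y + 3)*(y + 4)^2*(y + 2)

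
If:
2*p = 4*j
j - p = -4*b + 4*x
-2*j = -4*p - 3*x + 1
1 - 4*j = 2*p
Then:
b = 11/96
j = 1/8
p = 1/4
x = 1/12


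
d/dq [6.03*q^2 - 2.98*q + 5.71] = 12.06*q - 2.98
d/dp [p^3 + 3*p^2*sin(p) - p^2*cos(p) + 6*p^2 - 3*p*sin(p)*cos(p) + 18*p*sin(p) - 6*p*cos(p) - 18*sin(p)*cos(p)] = p^2*sin(p) + 3*p^2*cos(p) + 3*p^2 + 12*p*sin(p) + 16*p*cos(p) - 3*p*cos(2*p) + 12*p + 18*sin(p) - 3*sin(2*p)/2 - 6*cos(p) - 18*cos(2*p)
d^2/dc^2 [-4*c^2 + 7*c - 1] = -8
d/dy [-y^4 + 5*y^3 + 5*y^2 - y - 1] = -4*y^3 + 15*y^2 + 10*y - 1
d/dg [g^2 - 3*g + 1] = 2*g - 3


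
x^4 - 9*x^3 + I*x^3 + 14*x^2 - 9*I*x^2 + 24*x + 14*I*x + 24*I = (x - 6)*(x - 4)*(x + 1)*(x + I)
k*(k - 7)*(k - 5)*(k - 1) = k^4 - 13*k^3 + 47*k^2 - 35*k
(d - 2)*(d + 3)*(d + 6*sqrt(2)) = d^3 + d^2 + 6*sqrt(2)*d^2 - 6*d + 6*sqrt(2)*d - 36*sqrt(2)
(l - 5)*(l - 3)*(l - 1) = l^3 - 9*l^2 + 23*l - 15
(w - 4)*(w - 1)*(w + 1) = w^3 - 4*w^2 - w + 4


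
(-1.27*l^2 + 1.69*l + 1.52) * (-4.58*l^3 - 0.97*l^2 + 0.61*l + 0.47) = 5.8166*l^5 - 6.5083*l^4 - 9.3756*l^3 - 1.0404*l^2 + 1.7215*l + 0.7144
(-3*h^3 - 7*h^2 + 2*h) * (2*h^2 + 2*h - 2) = -6*h^5 - 20*h^4 - 4*h^3 + 18*h^2 - 4*h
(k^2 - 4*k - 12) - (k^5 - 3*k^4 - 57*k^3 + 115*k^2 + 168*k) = -k^5 + 3*k^4 + 57*k^3 - 114*k^2 - 172*k - 12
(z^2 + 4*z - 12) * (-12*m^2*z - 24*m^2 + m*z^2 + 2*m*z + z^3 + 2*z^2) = -12*m^2*z^3 - 72*m^2*z^2 + 48*m^2*z + 288*m^2 + m*z^4 + 6*m*z^3 - 4*m*z^2 - 24*m*z + z^5 + 6*z^4 - 4*z^3 - 24*z^2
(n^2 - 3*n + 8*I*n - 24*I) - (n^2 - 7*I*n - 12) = -3*n + 15*I*n + 12 - 24*I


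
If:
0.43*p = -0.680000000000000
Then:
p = -1.58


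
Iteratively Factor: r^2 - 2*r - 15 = (r - 5)*(r + 3)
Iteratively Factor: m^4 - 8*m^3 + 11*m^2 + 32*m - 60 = (m - 3)*(m^3 - 5*m^2 - 4*m + 20) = (m - 3)*(m - 2)*(m^2 - 3*m - 10) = (m - 3)*(m - 2)*(m + 2)*(m - 5)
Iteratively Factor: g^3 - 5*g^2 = (g)*(g^2 - 5*g) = g*(g - 5)*(g)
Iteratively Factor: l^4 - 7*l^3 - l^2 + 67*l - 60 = (l - 5)*(l^3 - 2*l^2 - 11*l + 12) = (l - 5)*(l - 1)*(l^2 - l - 12) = (l - 5)*(l - 4)*(l - 1)*(l + 3)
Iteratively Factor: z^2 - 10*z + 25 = (z - 5)*(z - 5)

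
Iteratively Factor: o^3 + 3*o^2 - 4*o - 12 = (o + 2)*(o^2 + o - 6) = (o - 2)*(o + 2)*(o + 3)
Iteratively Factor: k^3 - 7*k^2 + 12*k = (k)*(k^2 - 7*k + 12) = k*(k - 4)*(k - 3)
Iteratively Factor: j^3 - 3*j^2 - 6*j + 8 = (j - 4)*(j^2 + j - 2) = (j - 4)*(j - 1)*(j + 2)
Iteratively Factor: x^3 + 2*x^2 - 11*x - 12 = (x + 1)*(x^2 + x - 12) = (x + 1)*(x + 4)*(x - 3)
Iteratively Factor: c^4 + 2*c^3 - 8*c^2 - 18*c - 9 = (c - 3)*(c^3 + 5*c^2 + 7*c + 3) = (c - 3)*(c + 1)*(c^2 + 4*c + 3) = (c - 3)*(c + 1)^2*(c + 3)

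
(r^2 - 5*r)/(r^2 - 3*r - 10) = r/(r + 2)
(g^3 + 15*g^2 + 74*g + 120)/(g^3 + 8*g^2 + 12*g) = (g^2 + 9*g + 20)/(g*(g + 2))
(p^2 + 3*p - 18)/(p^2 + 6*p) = (p - 3)/p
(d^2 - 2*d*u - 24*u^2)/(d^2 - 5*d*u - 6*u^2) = (d + 4*u)/(d + u)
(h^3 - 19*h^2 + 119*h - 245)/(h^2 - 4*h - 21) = (h^2 - 12*h + 35)/(h + 3)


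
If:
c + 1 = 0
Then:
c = -1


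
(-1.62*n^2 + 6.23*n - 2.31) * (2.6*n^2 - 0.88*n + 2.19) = -4.212*n^4 + 17.6236*n^3 - 15.0362*n^2 + 15.6765*n - 5.0589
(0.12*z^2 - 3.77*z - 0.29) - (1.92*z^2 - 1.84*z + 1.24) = -1.8*z^2 - 1.93*z - 1.53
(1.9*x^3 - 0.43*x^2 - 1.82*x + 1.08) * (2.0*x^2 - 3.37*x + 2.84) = 3.8*x^5 - 7.263*x^4 + 3.2051*x^3 + 7.0722*x^2 - 8.8084*x + 3.0672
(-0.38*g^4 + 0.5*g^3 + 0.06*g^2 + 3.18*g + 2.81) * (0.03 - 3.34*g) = 1.2692*g^5 - 1.6814*g^4 - 0.1854*g^3 - 10.6194*g^2 - 9.29*g + 0.0843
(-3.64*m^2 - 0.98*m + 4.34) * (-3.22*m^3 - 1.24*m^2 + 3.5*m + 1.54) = 11.7208*m^5 + 7.6692*m^4 - 25.4996*m^3 - 14.4172*m^2 + 13.6808*m + 6.6836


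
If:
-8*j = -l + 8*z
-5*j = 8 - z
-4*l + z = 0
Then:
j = -248/187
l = 64/187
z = 256/187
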